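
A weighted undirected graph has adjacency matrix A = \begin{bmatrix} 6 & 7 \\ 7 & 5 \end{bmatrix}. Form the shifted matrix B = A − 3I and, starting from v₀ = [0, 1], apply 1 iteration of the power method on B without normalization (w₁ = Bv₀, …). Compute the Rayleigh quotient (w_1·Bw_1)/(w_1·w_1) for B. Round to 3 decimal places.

μ ≈ 6.623

B = A − 3I has rows (3, 7); (7, 2)
w1 = Bv₀ = (3·0 + 7·1; 7·0 + 2·1) = (7, 2)
Bw1 = (35, 53)
w1·Bw1 = 351; w1·w1 = 53; μ ≈ 351/53 = 6.623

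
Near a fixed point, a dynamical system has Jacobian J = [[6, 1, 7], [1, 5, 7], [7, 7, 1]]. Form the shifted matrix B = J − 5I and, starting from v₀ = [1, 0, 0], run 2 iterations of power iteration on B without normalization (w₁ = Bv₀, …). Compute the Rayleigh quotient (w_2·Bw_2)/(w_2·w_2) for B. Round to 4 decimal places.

μ ≈ -2.4314

B = J − 5I has rows (1, 1, 7); (1, 0, 7); (7, 7, -4)
w1 = Bv₀ = (1·1 + 1·0 + 7·0; 1·1 + 0·0 + 7·0; 7·1 + 7·0 + (-4)·0) = (1, 1, 7)
w2 = Bw1 = (1·1 + 1·1 + 7·7; 1·1 + 0·1 + 7·7; 7·1 + 7·1 + (-4)·7) = (51, 50, -14)
Bw2 = (3, -47, 763)
w2·Bw2 = -12879; w2·w2 = 5297; μ ≈ -12879/5297 = -2.4314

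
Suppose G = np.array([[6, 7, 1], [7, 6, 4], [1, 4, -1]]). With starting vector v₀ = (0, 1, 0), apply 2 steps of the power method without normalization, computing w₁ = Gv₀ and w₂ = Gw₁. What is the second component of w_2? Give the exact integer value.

101

w1 = Gv₀ = (6·0 + 7·1 + 1·0; 7·0 + 6·1 + 4·0; 1·0 + 4·1 + (-1)·0) = (7, 6, 4)
w2 = Gw1 = (6·7 + 7·6 + 1·4; 7·7 + 6·6 + 4·4; 1·7 + 4·6 + (-1)·4) = (88, 101, 27)
The requested component of w2 is 101.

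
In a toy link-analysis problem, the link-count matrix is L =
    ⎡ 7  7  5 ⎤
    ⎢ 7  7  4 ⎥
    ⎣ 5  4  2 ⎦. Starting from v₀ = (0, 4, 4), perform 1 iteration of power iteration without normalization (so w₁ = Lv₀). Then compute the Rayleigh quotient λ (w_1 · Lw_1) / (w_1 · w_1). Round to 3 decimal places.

16.688

w1 = Lv₀ = (7·0 + 7·4 + 5·4; 7·0 + 7·4 + 4·4; 5·0 + 4·4 + 2·4) = (48, 44, 24)
Lw1 = (764, 740, 464)
w1·Lw1 = 48·764 + 44·740 + 24·464 = 80368; w1·w1 = 48·48 + 44·44 + 24·24 = 4816
λ ≈ 80368/4816 = 16.688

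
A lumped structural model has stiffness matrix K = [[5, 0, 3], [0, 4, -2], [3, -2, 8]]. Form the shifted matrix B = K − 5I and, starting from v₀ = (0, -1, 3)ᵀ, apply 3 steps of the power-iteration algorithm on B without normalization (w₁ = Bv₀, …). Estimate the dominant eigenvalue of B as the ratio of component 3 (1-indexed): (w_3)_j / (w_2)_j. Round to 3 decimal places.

4.900

B = K − 5I has rows (0, 0, 3); (0, -1, -2); (3, -2, 3)
w1 = Bv₀ = (9, -5, 11)
w2 = Bw1 = (33, -17, 70)
w3 = Bw2 = (210, -123, 343)
Ratio: 343/70 = 4.900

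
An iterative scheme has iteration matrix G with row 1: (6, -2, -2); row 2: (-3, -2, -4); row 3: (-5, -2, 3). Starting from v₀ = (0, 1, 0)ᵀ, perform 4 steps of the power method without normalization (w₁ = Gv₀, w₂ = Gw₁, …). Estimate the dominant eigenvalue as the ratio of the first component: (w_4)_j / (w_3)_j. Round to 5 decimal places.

w1 = Gv₀ = (-2, -2, -2)
w2 = Gw1 = (-4, 18, 8)
w3 = Gw2 = (-76, -56, 8)
w4 = Gw3 = (-360, 308, 516)
Ratio at component: -360 / -76 = 4.73684

λ ≈ 4.73684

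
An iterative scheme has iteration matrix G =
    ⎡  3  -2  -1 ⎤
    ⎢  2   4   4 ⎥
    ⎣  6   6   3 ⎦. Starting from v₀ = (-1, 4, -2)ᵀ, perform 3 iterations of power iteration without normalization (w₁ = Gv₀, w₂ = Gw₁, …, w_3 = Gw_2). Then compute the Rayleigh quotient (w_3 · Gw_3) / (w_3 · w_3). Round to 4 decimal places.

w1 = Gv₀ = (3·(-1) + (-2)·4 + (-1)·(-2); 2·(-1) + 4·4 + 4·(-2); 6·(-1) + 6·4 + 3·(-2)) = (-9, 6, 12)
w2 = Gw1 = (3·(-9) + (-2)·6 + (-1)·12; 2·(-9) + 4·6 + 4·12; 6·(-9) + 6·6 + 3·12) = (-51, 54, 18)
w3 = Gw2 = (-279, 186, 72)
Gw3 = (-1281, 474, -342)
w3·Gw3 = (-279)·(-1281) + 186·474 + 72·(-342) = 420939; w3·w3 = (-279)·(-279) + 186·186 + 72·72 = 117621
λ ≈ 420939/117621 = 3.5788

3.5788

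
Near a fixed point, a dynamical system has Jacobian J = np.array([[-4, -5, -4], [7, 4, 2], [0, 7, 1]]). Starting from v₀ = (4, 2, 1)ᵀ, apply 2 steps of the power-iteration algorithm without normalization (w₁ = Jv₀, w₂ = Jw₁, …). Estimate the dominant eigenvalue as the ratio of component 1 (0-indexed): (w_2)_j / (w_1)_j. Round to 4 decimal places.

λ ≈ -0.7368

w1 = Jv₀ = ((-4)·4 + (-5)·2 + (-4)·1; 7·4 + 4·2 + 2·1; 0·4 + 7·2 + 1·1) = (-30, 38, 15)
w2 = Jw1 = ((-4)·(-30) + (-5)·38 + (-4)·15; 7·(-30) + 4·38 + 2·15; 0·(-30) + 7·38 + 1·15) = (-130, -28, 281)
Ratio at component: -28 / 38 = -0.7368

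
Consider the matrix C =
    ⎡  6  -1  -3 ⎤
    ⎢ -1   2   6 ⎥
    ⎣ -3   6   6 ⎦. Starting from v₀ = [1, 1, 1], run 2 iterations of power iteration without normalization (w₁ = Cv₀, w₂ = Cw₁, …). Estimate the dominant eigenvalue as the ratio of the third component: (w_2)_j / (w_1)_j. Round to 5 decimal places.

10.00000

w1 = Cv₀ = (6·1 + (-1)·1 + (-3)·1; (-1)·1 + 2·1 + 6·1; (-3)·1 + 6·1 + 6·1) = (2, 7, 9)
w2 = Cw1 = (6·2 + (-1)·7 + (-3)·9; (-1)·2 + 2·7 + 6·9; (-3)·2 + 6·7 + 6·9) = (-22, 66, 90)
Ratio at component: 90 / 9 = 10.00000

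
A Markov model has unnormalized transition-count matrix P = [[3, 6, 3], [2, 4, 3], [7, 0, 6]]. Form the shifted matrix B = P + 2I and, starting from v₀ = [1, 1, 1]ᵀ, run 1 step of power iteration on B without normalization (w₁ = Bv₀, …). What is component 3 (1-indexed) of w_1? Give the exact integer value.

15

B = P + 2I has rows (5, 6, 3); (2, 6, 3); (7, 0, 8)
w1 = Bv₀ = (5·1 + 6·1 + 3·1; 2·1 + 6·1 + 3·1; 7·1 + 0·1 + 8·1) = (14, 11, 15)
Requested component of w1: 15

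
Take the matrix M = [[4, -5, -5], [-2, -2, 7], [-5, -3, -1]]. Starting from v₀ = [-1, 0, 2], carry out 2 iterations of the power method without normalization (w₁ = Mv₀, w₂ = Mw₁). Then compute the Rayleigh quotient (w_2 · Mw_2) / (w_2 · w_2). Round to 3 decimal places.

λ ≈ 5.894

w1 = Mv₀ = (-14, 16, 3)
w2 = Mw1 = (-151, 17, 19)
Mw2 = (-784, 401, 685)
w2·Mw2 = (-151)·(-784) + 17·401 + 19·685 = 138216; w2·w2 = (-151)·(-151) + 17·17 + 19·19 = 23451
λ ≈ 138216/23451 = 5.894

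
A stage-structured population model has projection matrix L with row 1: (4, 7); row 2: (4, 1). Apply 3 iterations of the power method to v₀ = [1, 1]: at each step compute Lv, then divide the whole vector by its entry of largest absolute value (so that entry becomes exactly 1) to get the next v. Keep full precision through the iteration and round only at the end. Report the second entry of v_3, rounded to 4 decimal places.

0.5539

Lv0 = (11.00000, 5.00000); divide by 11.00000 → v1 = (1.00000, 0.45455)
Lv1 = (7.18182, 4.45455); divide by 7.18182 → v2 = (1.00000, 0.62025)
Lv2 = (8.34177, 4.62025); divide by 8.34177 → v3 = (1.00000, 0.55387)
Requested entry of v3: 365/659 = 0.5539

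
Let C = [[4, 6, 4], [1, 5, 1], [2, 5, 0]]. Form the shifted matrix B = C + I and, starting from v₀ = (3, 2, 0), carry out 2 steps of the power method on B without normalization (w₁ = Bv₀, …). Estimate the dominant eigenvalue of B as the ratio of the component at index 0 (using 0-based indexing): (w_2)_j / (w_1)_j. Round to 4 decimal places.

B = C + I has rows (5, 6, 4); (1, 6, 1); (2, 5, 1)
w1 = Bv₀ = (5·3 + 6·2 + 4·0; 1·3 + 6·2 + 1·0; 2·3 + 5·2 + 1·0) = (27, 15, 16)
w2 = Bw1 = (5·27 + 6·15 + 4·16; 1·27 + 6·15 + 1·16; 2·27 + 5·15 + 1·16) = (289, 133, 145)
Ratio: 289/27 = 10.7037

10.7037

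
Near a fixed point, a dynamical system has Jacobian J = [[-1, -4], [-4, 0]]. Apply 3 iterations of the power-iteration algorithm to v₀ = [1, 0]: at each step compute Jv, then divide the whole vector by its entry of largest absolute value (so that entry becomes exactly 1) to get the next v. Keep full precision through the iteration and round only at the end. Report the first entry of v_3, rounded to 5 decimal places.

0.48529

Jv0 = (-1.000000, -4.000000); divide by -4.000000 → v1 = (0.250000, 1.000000)
Jv1 = (-4.250000, -1.000000); divide by -4.250000 → v2 = (1.000000, 0.235294)
Jv2 = (-1.941176, -4.000000); divide by -4.000000 → v3 = (0.485294, 1.000000)
Requested entry of v3: -33/-68 = 0.48529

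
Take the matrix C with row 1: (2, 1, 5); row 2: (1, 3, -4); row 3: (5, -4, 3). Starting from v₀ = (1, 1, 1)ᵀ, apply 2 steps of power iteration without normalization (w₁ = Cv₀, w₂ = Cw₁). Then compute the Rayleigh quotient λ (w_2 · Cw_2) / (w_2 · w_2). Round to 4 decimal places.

w1 = Cv₀ = (2·1 + 1·1 + 5·1; 1·1 + 3·1 + (-4)·1; 5·1 + (-4)·1 + 3·1) = (8, 0, 4)
w2 = Cw1 = (2·8 + 1·0 + 5·4; 1·8 + 3·0 + (-4)·4; 5·8 + (-4)·0 + 3·4) = (36, -8, 52)
Cw2 = (324, -196, 368)
w2·Cw2 = 36·324 + (-8)·(-196) + 52·368 = 32368; w2·w2 = 36·36 + (-8)·(-8) + 52·52 = 4064
λ ≈ 32368/4064 = 7.9646

7.9646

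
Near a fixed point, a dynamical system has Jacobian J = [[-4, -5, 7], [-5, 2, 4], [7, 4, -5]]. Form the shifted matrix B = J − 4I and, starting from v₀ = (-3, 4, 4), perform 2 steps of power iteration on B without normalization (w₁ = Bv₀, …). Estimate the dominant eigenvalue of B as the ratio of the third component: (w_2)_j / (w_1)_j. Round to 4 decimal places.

-16.7073

B = J − 4I has rows (-8, -5, 7); (-5, -2, 4); (7, 4, -9)
w1 = Bv₀ = ((-8)·(-3) + (-5)·4 + 7·4; (-5)·(-3) + (-2)·4 + 4·4; 7·(-3) + 4·4 + (-9)·4) = (32, 23, -41)
w2 = Bw1 = ((-8)·32 + (-5)·23 + 7·(-41); (-5)·32 + (-2)·23 + 4·(-41); 7·32 + 4·23 + (-9)·(-41)) = (-658, -370, 685)
Ratio: 685/-41 = -16.7073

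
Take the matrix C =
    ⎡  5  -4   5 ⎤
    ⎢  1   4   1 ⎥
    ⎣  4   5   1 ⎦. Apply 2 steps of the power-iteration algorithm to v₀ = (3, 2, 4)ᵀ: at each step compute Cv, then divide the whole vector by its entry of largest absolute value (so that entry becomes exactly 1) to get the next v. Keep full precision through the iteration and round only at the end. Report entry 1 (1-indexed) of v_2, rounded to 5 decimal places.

Cv0 = (27.000000, 15.000000, 26.000000); divide by 27.000000 → v1 = (1.000000, 0.555556, 0.962963)
Cv1 = (7.592593, 4.185185, 7.740741); divide by 7.740741 → v2 = (0.980861, 0.540670, 1.000000)
Requested entry of v2: 205/209 = 0.98086

0.98086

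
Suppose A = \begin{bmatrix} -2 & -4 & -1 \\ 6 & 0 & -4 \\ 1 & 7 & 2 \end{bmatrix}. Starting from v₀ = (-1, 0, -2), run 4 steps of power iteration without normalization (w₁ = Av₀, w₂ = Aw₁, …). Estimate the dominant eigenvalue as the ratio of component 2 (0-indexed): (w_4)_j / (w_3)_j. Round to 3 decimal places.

-0.709

w1 = Av₀ = ((-2)·(-1) + (-4)·0 + (-1)·(-2); 6·(-1) + 0·0 + (-4)·(-2); 1·(-1) + 7·0 + 2·(-2)) = (4, 2, -5)
w2 = Aw1 = ((-2)·4 + (-4)·2 + (-1)·(-5); 6·4 + 0·2 + (-4)·(-5); 1·4 + 7·2 + 2·(-5)) = (-11, 44, 8)
w3 = Aw2 = (-162, -98, 313)
w4 = Aw3 = (403, -2224, -222)
Ratio at component: -222 / 313 = -0.709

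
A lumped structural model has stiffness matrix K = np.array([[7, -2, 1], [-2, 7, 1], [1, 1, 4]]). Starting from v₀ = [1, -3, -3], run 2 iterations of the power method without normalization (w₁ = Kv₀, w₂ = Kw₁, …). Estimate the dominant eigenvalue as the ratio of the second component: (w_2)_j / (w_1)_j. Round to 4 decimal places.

λ ≈ 8.3077

w1 = Kv₀ = (7·1 + (-2)·(-3) + 1·(-3); (-2)·1 + 7·(-3) + 1·(-3); 1·1 + 1·(-3) + 4·(-3)) = (10, -26, -14)
w2 = Kw1 = (7·10 + (-2)·(-26) + 1·(-14); (-2)·10 + 7·(-26) + 1·(-14); 1·10 + 1·(-26) + 4·(-14)) = (108, -216, -72)
Ratio at component: -216 / -26 = 8.3077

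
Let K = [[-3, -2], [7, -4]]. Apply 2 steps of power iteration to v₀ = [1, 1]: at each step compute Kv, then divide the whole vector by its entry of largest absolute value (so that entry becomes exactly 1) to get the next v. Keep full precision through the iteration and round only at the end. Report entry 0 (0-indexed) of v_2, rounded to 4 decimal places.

-0.1915

Kv0 = (-5.00000, 3.00000); divide by -5.00000 → v1 = (1.00000, -0.60000)
Kv1 = (-1.80000, 9.40000); divide by 9.40000 → v2 = (-0.19149, 1.00000)
Requested entry of v2: 9/-47 = -0.1915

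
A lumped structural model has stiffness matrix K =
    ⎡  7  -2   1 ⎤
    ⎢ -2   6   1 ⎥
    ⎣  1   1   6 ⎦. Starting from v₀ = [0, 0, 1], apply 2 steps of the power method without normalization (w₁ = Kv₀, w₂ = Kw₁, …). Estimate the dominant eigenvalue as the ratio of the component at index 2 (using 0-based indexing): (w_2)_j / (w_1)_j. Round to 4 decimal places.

w1 = Kv₀ = (7·0 + (-2)·0 + 1·1; (-2)·0 + 6·0 + 1·1; 1·0 + 1·0 + 6·1) = (1, 1, 6)
w2 = Kw1 = (7·1 + (-2)·1 + 1·6; (-2)·1 + 6·1 + 1·6; 1·1 + 1·1 + 6·6) = (11, 10, 38)
Ratio at component: 38 / 6 = 6.3333

6.3333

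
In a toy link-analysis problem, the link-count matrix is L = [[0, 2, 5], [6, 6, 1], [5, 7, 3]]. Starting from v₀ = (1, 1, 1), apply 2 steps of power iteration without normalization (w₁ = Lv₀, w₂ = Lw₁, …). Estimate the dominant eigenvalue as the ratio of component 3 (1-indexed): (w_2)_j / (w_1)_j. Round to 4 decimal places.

w1 = Lv₀ = (0·1 + 2·1 + 5·1; 6·1 + 6·1 + 1·1; 5·1 + 7·1 + 3·1) = (7, 13, 15)
w2 = Lw1 = (0·7 + 2·13 + 5·15; 6·7 + 6·13 + 1·15; 5·7 + 7·13 + 3·15) = (101, 135, 171)
Ratio at component: 171 / 15 = 11.4000

λ ≈ 11.4000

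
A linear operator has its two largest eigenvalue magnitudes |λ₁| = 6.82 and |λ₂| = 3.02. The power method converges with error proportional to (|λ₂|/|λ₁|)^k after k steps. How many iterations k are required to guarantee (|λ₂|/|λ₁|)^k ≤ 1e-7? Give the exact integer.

20

|λ₂/λ₁| = 3.02/6.82 = 0.44282
Need k ≥ ln(1e-7) / ln(0.44282) = -16.1181 / -0.8146 ≈ 19.786
Smallest integer k satisfying the bound: 20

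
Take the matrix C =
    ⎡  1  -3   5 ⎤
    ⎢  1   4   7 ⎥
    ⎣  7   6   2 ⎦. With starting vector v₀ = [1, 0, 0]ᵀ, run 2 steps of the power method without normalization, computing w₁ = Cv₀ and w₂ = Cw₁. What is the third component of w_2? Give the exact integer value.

27

w1 = Cv₀ = (1·1 + (-3)·0 + 5·0; 1·1 + 4·0 + 7·0; 7·1 + 6·0 + 2·0) = (1, 1, 7)
w2 = Cw1 = (1·1 + (-3)·1 + 5·7; 1·1 + 4·1 + 7·7; 7·1 + 6·1 + 2·7) = (33, 54, 27)
The requested component of w2 is 27.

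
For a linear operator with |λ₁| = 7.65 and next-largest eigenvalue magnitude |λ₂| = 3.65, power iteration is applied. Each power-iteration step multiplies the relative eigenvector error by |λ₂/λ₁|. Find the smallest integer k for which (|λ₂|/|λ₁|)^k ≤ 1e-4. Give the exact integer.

|λ₂/λ₁| = 3.65/7.65 = 0.47712
Need k ≥ ln(1e-4) / ln(0.47712) = -9.2103 / -0.7400 ≈ 12.447
Smallest integer k satisfying the bound: 13

13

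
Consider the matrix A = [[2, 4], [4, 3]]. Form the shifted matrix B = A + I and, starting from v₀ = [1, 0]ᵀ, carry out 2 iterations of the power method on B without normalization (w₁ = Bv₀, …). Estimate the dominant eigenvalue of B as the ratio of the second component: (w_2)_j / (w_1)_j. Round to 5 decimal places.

7.00000

B = A + I has rows (3, 4); (4, 4)
w1 = Bv₀ = (3, 4)
w2 = Bw1 = (25, 28)
Ratio: 28/4 = 7.00000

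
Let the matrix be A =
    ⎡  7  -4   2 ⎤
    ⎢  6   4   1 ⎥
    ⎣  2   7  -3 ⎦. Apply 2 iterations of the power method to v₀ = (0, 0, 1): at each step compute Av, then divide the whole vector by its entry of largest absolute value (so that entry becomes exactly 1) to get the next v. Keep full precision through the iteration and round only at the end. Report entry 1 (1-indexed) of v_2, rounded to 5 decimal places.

0.20000

Av0 = (2.000000, 1.000000, -3.000000); divide by -3.000000 → v1 = (-0.666667, -0.333333, 1.000000)
Av1 = (-1.333333, -4.333333, -6.666667); divide by -6.666667 → v2 = (0.200000, 0.650000, 1.000000)
Requested entry of v2: 4/20 = 0.20000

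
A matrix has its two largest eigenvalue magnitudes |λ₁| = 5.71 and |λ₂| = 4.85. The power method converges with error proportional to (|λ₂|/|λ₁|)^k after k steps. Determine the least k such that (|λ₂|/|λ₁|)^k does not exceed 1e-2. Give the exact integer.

29

|λ₂/λ₁| = 4.85/5.71 = 0.84939
Need k ≥ ln(1e-2) / ln(0.84939) = -4.6052 / -0.1632 ≈ 28.211
Smallest integer k satisfying the bound: 29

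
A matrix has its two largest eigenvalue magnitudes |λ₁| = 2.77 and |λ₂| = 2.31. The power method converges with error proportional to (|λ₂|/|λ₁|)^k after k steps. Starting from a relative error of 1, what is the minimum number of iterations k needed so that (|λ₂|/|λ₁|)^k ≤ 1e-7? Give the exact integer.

89

|λ₂/λ₁| = 2.31/2.77 = 0.83394
Need k ≥ ln(1e-7) / ln(0.83394) = -16.1181 / -0.1816 ≈ 88.756
Smallest integer k satisfying the bound: 89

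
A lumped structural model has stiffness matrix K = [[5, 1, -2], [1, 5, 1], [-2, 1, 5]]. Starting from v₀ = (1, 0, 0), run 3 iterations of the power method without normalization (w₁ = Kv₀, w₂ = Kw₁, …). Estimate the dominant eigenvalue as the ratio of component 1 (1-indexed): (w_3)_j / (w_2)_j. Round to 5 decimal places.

w1 = Kv₀ = (5·1 + 1·0 + (-2)·0; 1·1 + 5·0 + 1·0; (-2)·1 + 1·0 + 5·0) = (5, 1, -2)
w2 = Kw1 = (5·5 + 1·1 + (-2)·(-2); 1·5 + 5·1 + 1·(-2); (-2)·5 + 1·1 + 5·(-2)) = (30, 8, -19)
w3 = Kw2 = (196, 51, -147)
Ratio at component: 196 / 30 = 6.53333

6.53333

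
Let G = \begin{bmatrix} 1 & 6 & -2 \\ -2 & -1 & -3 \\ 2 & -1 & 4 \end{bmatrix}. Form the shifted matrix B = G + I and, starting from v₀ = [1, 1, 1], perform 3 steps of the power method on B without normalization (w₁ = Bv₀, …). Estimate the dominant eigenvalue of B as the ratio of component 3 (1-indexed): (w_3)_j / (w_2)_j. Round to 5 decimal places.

B = G + I has rows (2, 6, -2); (-2, 0, -3); (2, -1, 5)
w1 = Bv₀ = (2·1 + 6·1 + (-2)·1; (-2)·1 + 0·1 + (-3)·1; 2·1 + (-1)·1 + 5·1) = (6, -5, 6)
w2 = Bw1 = (2·6 + 6·(-5) + (-2)·6; (-2)·6 + 0·(-5) + (-3)·6; 2·6 + (-1)·(-5) + 5·6) = (-30, -30, 47)
w3 = Bw2 = (-334, -81, 205)
Ratio: 205/47 = 4.36170

4.36170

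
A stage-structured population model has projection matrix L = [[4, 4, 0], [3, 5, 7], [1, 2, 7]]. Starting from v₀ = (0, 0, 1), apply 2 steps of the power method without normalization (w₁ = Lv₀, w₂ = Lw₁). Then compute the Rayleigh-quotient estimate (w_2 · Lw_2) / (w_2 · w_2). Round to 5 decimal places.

w1 = Lv₀ = (4·0 + 4·0 + 0·1; 3·0 + 5·0 + 7·1; 1·0 + 2·0 + 7·1) = (0, 7, 7)
w2 = Lw1 = (4·0 + 4·7 + 0·7; 3·0 + 5·7 + 7·7; 1·0 + 2·7 + 7·7) = (28, 84, 63)
Lw2 = (448, 945, 637)
w2·Lw2 = 28·448 + 84·945 + 63·637 = 132055; w2·w2 = 28·28 + 84·84 + 63·63 = 11809
λ ≈ 132055/11809 = 11.18257

11.18257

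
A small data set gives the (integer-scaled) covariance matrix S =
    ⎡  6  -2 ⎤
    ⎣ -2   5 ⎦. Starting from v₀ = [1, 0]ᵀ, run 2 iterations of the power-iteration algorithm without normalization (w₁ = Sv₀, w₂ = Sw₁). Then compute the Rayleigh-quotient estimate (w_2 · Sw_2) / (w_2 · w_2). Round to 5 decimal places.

w1 = Sv₀ = (6, -2)
w2 = Sw1 = (40, -22)
Sw2 = (284, -190)
w2·Sw2 = 40·284 + (-22)·(-190) = 15540; w2·w2 = 40·40 + (-22)·(-22) = 2084
λ ≈ 15540/2084 = 7.45681

7.45681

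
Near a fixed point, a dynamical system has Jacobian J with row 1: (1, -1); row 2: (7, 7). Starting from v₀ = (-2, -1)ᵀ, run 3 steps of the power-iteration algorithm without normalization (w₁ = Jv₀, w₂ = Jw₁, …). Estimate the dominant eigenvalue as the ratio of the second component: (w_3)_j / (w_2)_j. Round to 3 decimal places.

w1 = Jv₀ = (1·(-2) + (-1)·(-1); 7·(-2) + 7·(-1)) = (-1, -21)
w2 = Jw1 = (1·(-1) + (-1)·(-21); 7·(-1) + 7·(-21)) = (20, -154)
w3 = Jw2 = (174, -938)
Ratio at component: -938 / -154 = 6.091

6.091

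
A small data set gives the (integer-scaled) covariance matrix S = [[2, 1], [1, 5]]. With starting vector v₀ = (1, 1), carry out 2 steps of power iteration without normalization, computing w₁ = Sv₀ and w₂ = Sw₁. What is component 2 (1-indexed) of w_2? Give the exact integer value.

33

w1 = Sv₀ = (2·1 + 1·1; 1·1 + 5·1) = (3, 6)
w2 = Sw1 = (2·3 + 1·6; 1·3 + 5·6) = (12, 33)
The requested component of w2 is 33.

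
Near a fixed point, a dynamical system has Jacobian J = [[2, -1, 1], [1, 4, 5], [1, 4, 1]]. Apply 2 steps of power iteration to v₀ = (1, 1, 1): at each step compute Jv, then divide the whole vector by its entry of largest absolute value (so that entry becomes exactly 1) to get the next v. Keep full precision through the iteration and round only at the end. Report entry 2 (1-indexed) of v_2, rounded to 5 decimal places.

Jv0 = (2.000000, 10.000000, 6.000000); divide by 10.000000 → v1 = (0.200000, 1.000000, 0.600000)
Jv1 = (0.000000, 7.200000, 4.800000); divide by 7.200000 → v2 = (0.000000, 1.000000, 0.666667)
Requested entry of v2: 72/72 = 1.00000

1.00000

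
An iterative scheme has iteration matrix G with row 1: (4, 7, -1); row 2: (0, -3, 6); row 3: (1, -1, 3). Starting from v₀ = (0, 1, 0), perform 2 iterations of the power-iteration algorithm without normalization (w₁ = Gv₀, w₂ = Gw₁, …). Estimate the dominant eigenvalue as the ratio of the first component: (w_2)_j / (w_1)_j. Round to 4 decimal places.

w1 = Gv₀ = (7, -3, -1)
w2 = Gw1 = (8, 3, 7)
Ratio at component: 8 / 7 = 1.1429

λ ≈ 1.1429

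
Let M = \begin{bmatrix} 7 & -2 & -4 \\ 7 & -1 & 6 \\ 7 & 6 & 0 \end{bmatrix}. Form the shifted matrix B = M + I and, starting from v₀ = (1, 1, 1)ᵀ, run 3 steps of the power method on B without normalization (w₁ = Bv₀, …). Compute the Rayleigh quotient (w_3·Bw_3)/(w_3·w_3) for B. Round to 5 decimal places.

μ ≈ 6.62174

B = M + I has rows (8, -2, -4); (7, 0, 6); (7, 6, 1)
w1 = Bv₀ = (8·1 + (-2)·1 + (-4)·1; 7·1 + 0·1 + 6·1; 7·1 + 6·1 + 1·1) = (2, 13, 14)
w2 = Bw1 = (8·2 + (-2)·13 + (-4)·14; 7·2 + 0·13 + 6·14; 7·2 + 6·13 + 1·14) = (-66, 98, 106)
w3 = Bw2 = (-1148, 174, 232)
Bw3 = (-10460, -6644, -6760)
w3·Bw3 = 9283704; w3·w3 = 1402004; μ ≈ 9283704/1402004 = 6.62174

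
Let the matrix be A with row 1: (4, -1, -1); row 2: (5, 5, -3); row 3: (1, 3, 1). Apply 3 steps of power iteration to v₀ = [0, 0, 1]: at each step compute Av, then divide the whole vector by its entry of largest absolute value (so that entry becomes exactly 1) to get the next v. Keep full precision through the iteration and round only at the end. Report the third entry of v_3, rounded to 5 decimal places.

0.81633

Av0 = (-1.000000, -3.000000, 1.000000); divide by -3.000000 → v1 = (0.333333, 1.000000, -0.333333)
Av1 = (0.666667, 7.666667, 3.000000); divide by 7.666667 → v2 = (0.086957, 1.000000, 0.391304)
Av2 = (-1.043478, 4.260870, 3.478261); divide by 4.260870 → v3 = (-0.244898, 1.000000, 0.816327)
Requested entry of v3: -80/-98 = 0.81633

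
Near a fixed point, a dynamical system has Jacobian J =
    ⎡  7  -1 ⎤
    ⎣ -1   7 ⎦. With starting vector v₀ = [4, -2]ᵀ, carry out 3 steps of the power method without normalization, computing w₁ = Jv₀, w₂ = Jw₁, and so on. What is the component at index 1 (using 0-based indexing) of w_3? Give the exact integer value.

-1320

w1 = Jv₀ = (7·4 + (-1)·(-2); (-1)·4 + 7·(-2)) = (30, -18)
w2 = Jw1 = (7·30 + (-1)·(-18); (-1)·30 + 7·(-18)) = (228, -156)
w3 = Jw2 = (1752, -1320)
The requested component of w3 is -1320.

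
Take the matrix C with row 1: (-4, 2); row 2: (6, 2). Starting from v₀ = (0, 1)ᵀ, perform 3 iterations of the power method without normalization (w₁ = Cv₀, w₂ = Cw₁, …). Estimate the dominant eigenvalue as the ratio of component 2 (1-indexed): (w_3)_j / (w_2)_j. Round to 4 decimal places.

w1 = Cv₀ = (2, 2)
w2 = Cw1 = (-4, 16)
w3 = Cw2 = (48, 8)
Ratio at component: 8 / 16 = 0.5000

0.5000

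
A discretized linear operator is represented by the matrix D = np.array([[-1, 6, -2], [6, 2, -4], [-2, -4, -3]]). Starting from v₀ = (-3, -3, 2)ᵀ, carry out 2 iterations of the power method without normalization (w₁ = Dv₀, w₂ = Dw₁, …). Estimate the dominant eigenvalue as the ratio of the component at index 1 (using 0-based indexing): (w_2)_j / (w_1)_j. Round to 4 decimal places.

λ ≈ 7.0625

w1 = Dv₀ = ((-1)·(-3) + 6·(-3) + (-2)·2; 6·(-3) + 2·(-3) + (-4)·2; (-2)·(-3) + (-4)·(-3) + (-3)·2) = (-19, -32, 12)
w2 = Dw1 = ((-1)·(-19) + 6·(-32) + (-2)·12; 6·(-19) + 2·(-32) + (-4)·12; (-2)·(-19) + (-4)·(-32) + (-3)·12) = (-197, -226, 130)
Ratio at component: -226 / -32 = 7.0625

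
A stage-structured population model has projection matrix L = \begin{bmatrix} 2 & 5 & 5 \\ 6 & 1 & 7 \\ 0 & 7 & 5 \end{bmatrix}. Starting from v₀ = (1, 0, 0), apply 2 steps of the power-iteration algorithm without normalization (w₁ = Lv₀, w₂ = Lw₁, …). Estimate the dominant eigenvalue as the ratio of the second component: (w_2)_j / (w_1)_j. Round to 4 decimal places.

w1 = Lv₀ = (2, 6, 0)
w2 = Lw1 = (34, 18, 42)
Ratio at component: 18 / 6 = 3.0000

λ ≈ 3.0000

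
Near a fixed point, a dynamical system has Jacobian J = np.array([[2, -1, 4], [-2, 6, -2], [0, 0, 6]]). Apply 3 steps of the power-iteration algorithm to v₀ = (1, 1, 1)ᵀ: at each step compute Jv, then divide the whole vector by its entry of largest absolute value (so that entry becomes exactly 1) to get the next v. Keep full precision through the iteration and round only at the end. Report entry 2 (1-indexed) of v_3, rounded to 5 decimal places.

Jv0 = (5.000000, 2.000000, 6.000000); divide by 6.000000 → v1 = (0.833333, 0.333333, 1.000000)
Jv1 = (5.333333, -1.666667, 6.000000); divide by 6.000000 → v2 = (0.888889, -0.277778, 1.000000)
Jv2 = (6.055556, -5.444444, 6.000000); divide by 6.055556 → v3 = (1.000000, -0.899083, 0.990826)
Requested entry of v3: -196/218 = -0.89908

-0.89908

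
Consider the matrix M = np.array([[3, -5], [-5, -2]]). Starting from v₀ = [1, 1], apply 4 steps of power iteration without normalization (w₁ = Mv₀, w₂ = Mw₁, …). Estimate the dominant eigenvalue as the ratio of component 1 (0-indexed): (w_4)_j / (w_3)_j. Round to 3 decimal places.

λ ≈ -2.855

w1 = Mv₀ = (-2, -7)
w2 = Mw1 = (29, 24)
w3 = Mw2 = (-33, -193)
w4 = Mw3 = (866, 551)
Ratio at component: 551 / -193 = -2.855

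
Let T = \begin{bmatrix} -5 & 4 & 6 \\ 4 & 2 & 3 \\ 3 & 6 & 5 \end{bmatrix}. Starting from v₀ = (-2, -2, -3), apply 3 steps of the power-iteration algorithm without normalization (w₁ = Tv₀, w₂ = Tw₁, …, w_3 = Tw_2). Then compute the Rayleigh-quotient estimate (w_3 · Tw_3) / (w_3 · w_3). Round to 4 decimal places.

w1 = Tv₀ = ((-5)·(-2) + 4·(-2) + 6·(-3); 4·(-2) + 2·(-2) + 3·(-3); 3·(-2) + 6·(-2) + 5·(-3)) = (-16, -21, -33)
w2 = Tw1 = ((-5)·(-16) + 4·(-21) + 6·(-33); 4·(-16) + 2·(-21) + 3·(-33); 3·(-16) + 6·(-21) + 5·(-33)) = (-202, -205, -339)
w3 = Tw2 = (-1844, -2235, -3531)
Tw3 = (-20906, -22439, -36597)
w3·Tw3 = (-1844)·(-20906) + (-2235)·(-22439) + (-3531)·(-36597) = 217925836; w3·w3 = (-1844)·(-1844) + (-2235)·(-2235) + (-3531)·(-3531) = 20863522
λ ≈ 217925836/20863522 = 10.4453

10.4453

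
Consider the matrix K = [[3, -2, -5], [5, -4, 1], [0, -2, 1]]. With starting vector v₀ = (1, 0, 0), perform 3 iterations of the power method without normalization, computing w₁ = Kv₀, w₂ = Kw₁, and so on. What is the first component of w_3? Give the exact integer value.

57

w1 = Kv₀ = (3, 5, 0)
w2 = Kw1 = (-1, -5, -10)
w3 = Kw2 = (57, 5, 0)
The requested component of w3 is 57.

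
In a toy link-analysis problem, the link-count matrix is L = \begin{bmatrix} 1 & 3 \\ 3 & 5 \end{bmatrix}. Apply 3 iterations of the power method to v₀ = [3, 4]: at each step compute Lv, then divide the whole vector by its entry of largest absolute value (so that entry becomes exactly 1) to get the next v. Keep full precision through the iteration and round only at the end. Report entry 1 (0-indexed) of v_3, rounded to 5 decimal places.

1.00000

Lv0 = (15.000000, 29.000000); divide by 29.000000 → v1 = (0.517241, 1.000000)
Lv1 = (3.517241, 6.551724); divide by 6.551724 → v2 = (0.536842, 1.000000)
Lv2 = (3.536842, 6.610526); divide by 6.610526 → v3 = (0.535032, 1.000000)
Requested entry of v3: 1256/1256 = 1.00000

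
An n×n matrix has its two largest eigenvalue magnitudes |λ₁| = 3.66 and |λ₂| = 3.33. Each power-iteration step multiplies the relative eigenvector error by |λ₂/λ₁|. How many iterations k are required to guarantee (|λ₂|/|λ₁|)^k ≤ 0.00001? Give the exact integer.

122

|λ₂/λ₁| = 3.33/3.66 = 0.90984
Need k ≥ ln(0.00001) / ln(0.90984) = -11.5129 / -0.0945 ≈ 121.842
Smallest integer k satisfying the bound: 122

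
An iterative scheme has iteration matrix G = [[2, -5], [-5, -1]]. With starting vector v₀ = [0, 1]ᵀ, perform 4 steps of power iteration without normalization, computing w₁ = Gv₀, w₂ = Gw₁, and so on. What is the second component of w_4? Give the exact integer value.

701

w1 = Gv₀ = (2·0 + (-5)·1; (-5)·0 + (-1)·1) = (-5, -1)
w2 = Gw1 = (2·(-5) + (-5)·(-1); (-5)·(-5) + (-1)·(-1)) = (-5, 26)
w3 = Gw2 = (-140, -1)
w4 = Gw3 = (-275, 701)
The requested component of w4 is 701.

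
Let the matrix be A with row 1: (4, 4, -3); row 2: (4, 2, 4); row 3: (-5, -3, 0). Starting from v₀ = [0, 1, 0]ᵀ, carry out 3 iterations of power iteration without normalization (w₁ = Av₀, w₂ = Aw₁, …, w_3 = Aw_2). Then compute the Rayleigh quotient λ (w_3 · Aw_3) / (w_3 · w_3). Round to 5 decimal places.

7.07642

w1 = Av₀ = (4·0 + 4·1 + (-3)·0; 4·0 + 2·1 + 4·0; (-5)·0 + (-3)·1 + 0·0) = (4, 2, -3)
w2 = Aw1 = (4·4 + 4·2 + (-3)·(-3); 4·4 + 2·2 + 4·(-3); (-5)·4 + (-3)·2 + 0·(-3)) = (33, 8, -26)
w3 = Aw2 = (242, 44, -189)
Aw3 = (1711, 300, -1342)
w3·Aw3 = 242·1711 + 44·300 + (-189)·(-1342) = 680900; w3·w3 = 242·242 + 44·44 + (-189)·(-189) = 96221
λ ≈ 680900/96221 = 7.07642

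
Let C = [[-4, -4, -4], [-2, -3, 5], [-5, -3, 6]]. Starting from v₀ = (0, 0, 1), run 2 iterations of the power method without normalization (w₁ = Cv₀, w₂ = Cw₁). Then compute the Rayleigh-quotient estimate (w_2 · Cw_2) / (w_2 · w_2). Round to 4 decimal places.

w1 = Cv₀ = (-4, 5, 6)
w2 = Cw1 = (-28, 23, 41)
Cw2 = (-144, 192, 317)
w2·Cw2 = (-28)·(-144) + 23·192 + 41·317 = 21445; w2·w2 = (-28)·(-28) + 23·23 + 41·41 = 2994
λ ≈ 21445/2994 = 7.1627

7.1627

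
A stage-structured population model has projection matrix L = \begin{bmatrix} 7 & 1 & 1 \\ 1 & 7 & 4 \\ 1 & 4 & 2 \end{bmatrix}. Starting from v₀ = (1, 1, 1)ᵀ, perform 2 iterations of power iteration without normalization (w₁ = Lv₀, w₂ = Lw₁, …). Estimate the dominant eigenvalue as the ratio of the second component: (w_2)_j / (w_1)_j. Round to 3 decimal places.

λ ≈ 10.083

w1 = Lv₀ = (7·1 + 1·1 + 1·1; 1·1 + 7·1 + 4·1; 1·1 + 4·1 + 2·1) = (9, 12, 7)
w2 = Lw1 = (7·9 + 1·12 + 1·7; 1·9 + 7·12 + 4·7; 1·9 + 4·12 + 2·7) = (82, 121, 71)
Ratio at component: 121 / 12 = 10.083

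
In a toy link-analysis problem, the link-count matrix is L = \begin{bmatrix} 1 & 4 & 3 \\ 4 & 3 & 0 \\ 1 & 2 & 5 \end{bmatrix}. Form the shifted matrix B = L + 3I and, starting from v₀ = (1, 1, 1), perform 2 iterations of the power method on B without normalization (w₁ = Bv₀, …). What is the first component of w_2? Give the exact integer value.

117

B = L + 3I has rows (4, 4, 3); (4, 6, 0); (1, 2, 8)
w1 = Bv₀ = (4·1 + 4·1 + 3·1; 4·1 + 6·1 + 0·1; 1·1 + 2·1 + 8·1) = (11, 10, 11)
w2 = Bw1 = (4·11 + 4·10 + 3·11; 4·11 + 6·10 + 0·11; 1·11 + 2·10 + 8·11) = (117, 104, 119)
Requested component of w2: 117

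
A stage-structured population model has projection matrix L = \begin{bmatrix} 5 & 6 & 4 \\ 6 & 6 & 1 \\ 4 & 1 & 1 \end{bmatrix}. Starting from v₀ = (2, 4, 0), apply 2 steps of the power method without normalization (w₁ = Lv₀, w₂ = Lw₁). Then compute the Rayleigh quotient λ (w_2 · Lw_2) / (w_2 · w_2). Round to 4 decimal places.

12.5798

w1 = Lv₀ = (5·2 + 6·4 + 4·0; 6·2 + 6·4 + 1·0; 4·2 + 1·4 + 1·0) = (34, 36, 12)
w2 = Lw1 = (5·34 + 6·36 + 4·12; 6·34 + 6·36 + 1·12; 4·34 + 1·36 + 1·12) = (434, 432, 184)
Lw2 = (5498, 5380, 2352)
w2·Lw2 = 434·5498 + 432·5380 + 184·2352 = 5143060; w2·w2 = 434·434 + 432·432 + 184·184 = 408836
λ ≈ 5143060/408836 = 12.5798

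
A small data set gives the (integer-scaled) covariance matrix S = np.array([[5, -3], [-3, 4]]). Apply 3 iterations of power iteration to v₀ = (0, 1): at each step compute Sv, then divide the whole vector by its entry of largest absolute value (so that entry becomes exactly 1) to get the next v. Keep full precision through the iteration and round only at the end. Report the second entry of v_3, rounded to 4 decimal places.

Sv0 = (-3.00000, 4.00000); divide by 4.00000 → v1 = (-0.75000, 1.00000)
Sv1 = (-6.75000, 6.25000); divide by -6.75000 → v2 = (1.00000, -0.92593)
Sv2 = (7.77778, -6.70370); divide by 7.77778 → v3 = (1.00000, -0.86190)
Requested entry of v3: 181/-210 = -0.8619

-0.8619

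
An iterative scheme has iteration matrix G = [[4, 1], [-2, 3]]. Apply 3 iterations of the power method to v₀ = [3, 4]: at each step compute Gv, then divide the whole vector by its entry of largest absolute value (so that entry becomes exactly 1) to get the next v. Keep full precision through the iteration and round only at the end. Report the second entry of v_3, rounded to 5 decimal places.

Gv0 = (16.000000, 6.000000); divide by 16.000000 → v1 = (1.000000, 0.375000)
Gv1 = (4.375000, -0.875000); divide by 4.375000 → v2 = (1.000000, -0.200000)
Gv2 = (3.800000, -2.600000); divide by 3.800000 → v3 = (1.000000, -0.684211)
Requested entry of v3: -182/266 = -0.68421

-0.68421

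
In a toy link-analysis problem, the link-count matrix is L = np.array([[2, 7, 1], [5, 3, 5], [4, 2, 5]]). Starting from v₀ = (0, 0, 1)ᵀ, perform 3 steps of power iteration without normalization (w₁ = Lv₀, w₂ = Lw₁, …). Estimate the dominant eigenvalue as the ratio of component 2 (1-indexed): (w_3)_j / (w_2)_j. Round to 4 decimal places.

w1 = Lv₀ = (2·0 + 7·0 + 1·1; 5·0 + 3·0 + 5·1; 4·0 + 2·0 + 5·1) = (1, 5, 5)
w2 = Lw1 = (2·1 + 7·5 + 1·5; 5·1 + 3·5 + 5·5; 4·1 + 2·5 + 5·5) = (42, 45, 39)
w3 = Lw2 = (438, 540, 453)
Ratio at component: 540 / 45 = 12.0000

12.0000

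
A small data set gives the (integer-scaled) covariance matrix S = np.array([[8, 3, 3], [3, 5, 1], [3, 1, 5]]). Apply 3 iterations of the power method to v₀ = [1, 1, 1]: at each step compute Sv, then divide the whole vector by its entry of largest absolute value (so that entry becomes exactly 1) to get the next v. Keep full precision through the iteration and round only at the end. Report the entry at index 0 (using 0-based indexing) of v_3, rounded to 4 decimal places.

Sv0 = (14.00000, 9.00000, 9.00000); divide by 14.00000 → v1 = (1.00000, 0.64286, 0.64286)
Sv1 = (11.85714, 6.85714, 6.85714); divide by 11.85714 → v2 = (1.00000, 0.57831, 0.57831)
Sv2 = (11.46988, 6.46988, 6.46988); divide by 11.46988 → v3 = (1.00000, 0.56408, 0.56408)
Requested entry of v3: 1904/1904 = 1.0000

1.0000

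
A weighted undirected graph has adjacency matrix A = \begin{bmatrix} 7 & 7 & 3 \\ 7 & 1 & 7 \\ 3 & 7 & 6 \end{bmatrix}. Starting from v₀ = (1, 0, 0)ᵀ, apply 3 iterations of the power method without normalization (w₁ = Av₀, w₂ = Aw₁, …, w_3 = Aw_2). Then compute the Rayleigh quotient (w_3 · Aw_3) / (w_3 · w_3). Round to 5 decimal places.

16.02238

w1 = Av₀ = (7, 7, 3)
w2 = Aw1 = (107, 77, 88)
w3 = Aw2 = (1552, 1442, 1388)
Aw3 = (25122, 22022, 23078)
w3·Aw3 = 1552·25122 + 1442·22022 + 1388·23078 = 102777332; w3·w3 = 1552·1552 + 1442·1442 + 1388·1388 = 6414612
λ ≈ 102777332/6414612 = 16.02238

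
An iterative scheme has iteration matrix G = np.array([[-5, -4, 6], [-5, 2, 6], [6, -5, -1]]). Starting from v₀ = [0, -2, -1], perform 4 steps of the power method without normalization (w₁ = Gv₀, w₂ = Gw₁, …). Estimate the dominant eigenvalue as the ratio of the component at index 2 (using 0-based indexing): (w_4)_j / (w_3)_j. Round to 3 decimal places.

w1 = Gv₀ = ((-5)·0 + (-4)·(-2) + 6·(-1); (-5)·0 + 2·(-2) + 6·(-1); 6·0 + (-5)·(-2) + (-1)·(-1)) = (2, -10, 11)
w2 = Gw1 = ((-5)·2 + (-4)·(-10) + 6·11; (-5)·2 + 2·(-10) + 6·11; 6·2 + (-5)·(-10) + (-1)·11) = (96, 36, 51)
w3 = Gw2 = (-318, -102, 345)
w4 = Gw3 = (4068, 3456, -1743)
Ratio at component: -1743 / 345 = -5.052

λ ≈ -5.052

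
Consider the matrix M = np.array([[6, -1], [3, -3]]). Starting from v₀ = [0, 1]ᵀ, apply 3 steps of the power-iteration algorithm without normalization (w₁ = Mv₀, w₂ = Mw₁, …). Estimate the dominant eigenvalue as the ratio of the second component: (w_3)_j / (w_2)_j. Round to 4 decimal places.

-4.5000

w1 = Mv₀ = (6·0 + (-1)·1; 3·0 + (-3)·1) = (-1, -3)
w2 = Mw1 = (6·(-1) + (-1)·(-3); 3·(-1) + (-3)·(-3)) = (-3, 6)
w3 = Mw2 = (-24, -27)
Ratio at component: -27 / 6 = -4.5000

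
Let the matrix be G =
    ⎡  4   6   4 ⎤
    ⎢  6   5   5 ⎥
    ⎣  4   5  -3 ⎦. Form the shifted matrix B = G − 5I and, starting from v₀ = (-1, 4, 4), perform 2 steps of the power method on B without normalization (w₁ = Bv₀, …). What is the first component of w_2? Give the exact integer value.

-21

B = G − 5I has rows (-1, 6, 4); (6, 0, 5); (4, 5, -8)
w1 = Bv₀ = ((-1)·(-1) + 6·4 + 4·4; 6·(-1) + 0·4 + 5·4; 4·(-1) + 5·4 + (-8)·4) = (41, 14, -16)
w2 = Bw1 = ((-1)·41 + 6·14 + 4·(-16); 6·41 + 0·14 + 5·(-16); 4·41 + 5·14 + (-8)·(-16)) = (-21, 166, 362)
Requested component of w2: -21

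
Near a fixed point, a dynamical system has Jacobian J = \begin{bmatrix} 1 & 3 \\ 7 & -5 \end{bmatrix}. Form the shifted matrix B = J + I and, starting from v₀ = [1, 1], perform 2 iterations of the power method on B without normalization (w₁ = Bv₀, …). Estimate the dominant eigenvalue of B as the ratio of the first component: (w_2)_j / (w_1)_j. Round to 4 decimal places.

B = J + I has rows (2, 3); (7, -4)
w1 = Bv₀ = (5, 3)
w2 = Bw1 = (19, 23)
Ratio: 19/5 = 3.8000

μ ≈ 3.8000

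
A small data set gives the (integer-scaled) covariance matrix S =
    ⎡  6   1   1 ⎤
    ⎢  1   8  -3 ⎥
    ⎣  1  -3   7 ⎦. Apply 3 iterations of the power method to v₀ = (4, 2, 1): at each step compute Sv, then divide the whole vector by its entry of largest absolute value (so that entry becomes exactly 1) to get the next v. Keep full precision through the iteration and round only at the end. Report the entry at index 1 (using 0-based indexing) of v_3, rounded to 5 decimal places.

1.00000

Sv0 = (27.000000, 17.000000, 5.000000); divide by 27.000000 → v1 = (1.000000, 0.629630, 0.185185)
Sv1 = (6.814815, 5.481481, 0.407407); divide by 6.814815 → v2 = (1.000000, 0.804348, 0.059783)
Sv2 = (6.864130, 7.255435, -0.994565); divide by 7.255435 → v3 = (0.946067, 1.000000, -0.137079)
Requested entry of v3: 1335/1335 = 1.00000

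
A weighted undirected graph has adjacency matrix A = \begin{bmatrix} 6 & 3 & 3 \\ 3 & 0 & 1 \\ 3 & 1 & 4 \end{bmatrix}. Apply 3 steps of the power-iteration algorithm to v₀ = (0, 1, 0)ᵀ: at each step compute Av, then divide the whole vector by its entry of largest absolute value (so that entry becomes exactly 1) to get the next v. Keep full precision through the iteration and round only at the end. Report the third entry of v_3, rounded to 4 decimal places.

Av0 = (3.00000, 0.00000, 1.00000); divide by 3.00000 → v1 = (1.00000, 0.00000, 0.33333)
Av1 = (7.00000, 3.33333, 4.33333); divide by 7.00000 → v2 = (1.00000, 0.47619, 0.61905)
Av2 = (9.28571, 3.61905, 5.95238); divide by 9.28571 → v3 = (1.00000, 0.38974, 0.64103)
Requested entry of v3: 125/195 = 0.6410

0.6410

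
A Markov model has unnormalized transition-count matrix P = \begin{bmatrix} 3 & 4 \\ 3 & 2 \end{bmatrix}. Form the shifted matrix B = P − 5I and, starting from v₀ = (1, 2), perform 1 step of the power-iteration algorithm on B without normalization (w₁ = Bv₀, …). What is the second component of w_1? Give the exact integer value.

B = P − 5I has rows (-2, 4); (3, -3)
w1 = Bv₀ = ((-2)·1 + 4·2; 3·1 + (-3)·2) = (6, -3)
Requested component of w1: -3

-3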